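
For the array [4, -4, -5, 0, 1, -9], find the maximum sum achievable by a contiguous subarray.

Using Kadane's algorithm on [4, -4, -5, 0, 1, -9]:

Scanning through the array:
Position 1 (value -4): max_ending_here = 0, max_so_far = 4
Position 2 (value -5): max_ending_here = -5, max_so_far = 4
Position 3 (value 0): max_ending_here = 0, max_so_far = 4
Position 4 (value 1): max_ending_here = 1, max_so_far = 4
Position 5 (value -9): max_ending_here = -8, max_so_far = 4

Maximum subarray: [4]
Maximum sum: 4

The maximum subarray is [4] with sum 4. This subarray runs from index 0 to index 0.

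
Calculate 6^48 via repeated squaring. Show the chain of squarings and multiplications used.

Computing 6^48 by squaring (build up from 6^1; each line after the first costs one multiplication):

6^1 = 6
6^2 = (6^1)^2 = 6^2 = 36
6^3 = 6 * 6^2 = 6 * 36 = 216
6^6 = (6^3)^2 = 216^2 = 46656
6^12 = (6^6)^2 = 46656^2 = 2176782336
6^24 = (6^12)^2 = 2176782336^2 = 4738381338321616896
6^48 = (6^24)^2 = 4738381338321616896^2 = 22452257707354557240087211123792674816

Result: 22452257707354557240087211123792674816
Multiplications needed: 6 (6 lines after 6^1)

6^48 = 22452257707354557240087211123792674816. Using exponentiation by squaring, this requires 6 multiplications. The key idea: if the exponent is even, square the half-power; if odd, multiply by the base once.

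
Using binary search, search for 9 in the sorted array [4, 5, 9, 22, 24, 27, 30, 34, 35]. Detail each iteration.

Binary search for 9 in [4, 5, 9, 22, 24, 27, 30, 34, 35]:

lo=0, hi=8, mid=4, arr[mid]=24 -> 24 > 9, search left half
lo=0, hi=3, mid=1, arr[mid]=5 -> 5 < 9, search right half
lo=2, hi=3, mid=2, arr[mid]=9 -> Found target at index 2!

Binary search finds 9 at index 2 after 3 comparisons. The search repeatedly halves the search space by comparing with the middle element.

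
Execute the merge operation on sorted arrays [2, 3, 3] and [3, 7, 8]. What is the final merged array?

Merging process:

Compare 2 vs 3: take 2 from left. Merged: [2]
Compare 3 vs 3: take 3 from left. Merged: [2, 3]
Compare 3 vs 3: take 3 from left. Merged: [2, 3, 3]
Append remaining from right: [3, 7, 8]. Merged: [2, 3, 3, 3, 7, 8]

Final merged array: [2, 3, 3, 3, 7, 8]
Total comparisons: 3

The merged array is [2, 3, 3, 3, 7, 8], requiring 3 comparisons. The merge step runs in O(n) time where n is the total number of elements.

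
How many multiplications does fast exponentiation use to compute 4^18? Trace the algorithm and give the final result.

Computing 4^18 by squaring (build up from 4^1; each line after the first costs one multiplication):

4^1 = 4
4^2 = (4^1)^2 = 4^2 = 16
4^4 = (4^2)^2 = 16^2 = 256
4^8 = (4^4)^2 = 256^2 = 65536
4^9 = 4 * 4^8 = 4 * 65536 = 262144
4^18 = (4^9)^2 = 262144^2 = 68719476736

Result: 68719476736
Multiplications needed: 5 (5 lines after 4^1)

4^18 = 68719476736. Using exponentiation by squaring, this requires 5 multiplications. The key idea: if the exponent is even, square the half-power; if odd, multiply by the base once.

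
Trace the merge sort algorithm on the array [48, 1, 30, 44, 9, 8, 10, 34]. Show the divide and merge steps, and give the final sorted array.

Merge sort trace:

Split: [48, 1, 30, 44, 9, 8, 10, 34] -> [48, 1, 30, 44] and [9, 8, 10, 34]
  Split: [48, 1, 30, 44] -> [48, 1] and [30, 44]
    Split: [48, 1] -> [48] and [1]
    Merge: [48] + [1] -> [1, 48]
    Split: [30, 44] -> [30] and [44]
    Merge: [30] + [44] -> [30, 44]
  Merge: [1, 48] + [30, 44] -> [1, 30, 44, 48]
  Split: [9, 8, 10, 34] -> [9, 8] and [10, 34]
    Split: [9, 8] -> [9] and [8]
    Merge: [9] + [8] -> [8, 9]
    Split: [10, 34] -> [10] and [34]
    Merge: [10] + [34] -> [10, 34]
  Merge: [8, 9] + [10, 34] -> [8, 9, 10, 34]
Merge: [1, 30, 44, 48] + [8, 9, 10, 34] -> [1, 8, 9, 10, 30, 34, 44, 48]

Final sorted array: [1, 8, 9, 10, 30, 34, 44, 48]

The merge sort proceeds by recursively splitting the array and merging sorted halves.
After all merges, the sorted array is [1, 8, 9, 10, 30, 34, 44, 48].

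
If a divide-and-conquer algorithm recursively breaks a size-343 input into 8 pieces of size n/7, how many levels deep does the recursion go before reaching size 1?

For divide and conquer with division factor 7:

Problem sizes at each level:
Level 0: 343
Level 1: 49
Level 2: 7
Level 3: 1

The root is level 0 and the size-1 base case is level 3 (the tree spans levels 0 through 3, i.e. 4 levels counting the root), so the depth is the number of divisions: log_7(343) = 3

The recursion tree depth is log_7(343) = 3. At each level, the problem size is divided by 7, so it takes 3 divisions to reduce to a base case of size 1. The algorithm makes 8 recursive calls at each level.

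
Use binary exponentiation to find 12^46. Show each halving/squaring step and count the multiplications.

Computing 12^46 by squaring (build up from 12^1; each line after the first costs one multiplication):

12^1 = 12
12^2 = (12^1)^2 = 12^2 = 144
12^4 = (12^2)^2 = 144^2 = 20736
12^5 = 12 * 12^4 = 12 * 20736 = 248832
12^10 = (12^5)^2 = 248832^2 = 61917364224
12^11 = 12 * 12^10 = 12 * 61917364224 = 743008370688
12^22 = (12^11)^2 = 743008370688^2 = 552061438912436417593344
12^23 = 12 * 12^22 = 12 * 552061438912436417593344 = 6624737266949237011120128
12^46 = (12^23)^2 = 6624737266949237011120128^2 = 43887143856106046360568987631860370008329246736384

Result: 43887143856106046360568987631860370008329246736384
Multiplications needed: 8 (8 lines after 12^1)

12^46 = 43887143856106046360568987631860370008329246736384. Using exponentiation by squaring, this requires 8 multiplications. The key idea: if the exponent is even, square the half-power; if odd, multiply by the base once.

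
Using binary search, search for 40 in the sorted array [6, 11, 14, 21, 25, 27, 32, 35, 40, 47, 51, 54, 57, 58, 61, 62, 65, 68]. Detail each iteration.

Binary search for 40 in [6, 11, 14, 21, 25, 27, 32, 35, 40, 47, 51, 54, 57, 58, 61, 62, 65, 68]:

lo=0, hi=17, mid=8, arr[mid]=40 -> Found target at index 8!

Binary search finds 40 at index 8 after 1 comparisons. The search repeatedly halves the search space by comparing with the middle element.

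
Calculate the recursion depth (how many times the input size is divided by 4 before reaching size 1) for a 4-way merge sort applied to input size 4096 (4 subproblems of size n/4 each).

For divide and conquer with division factor 4:

Problem sizes at each level:
Level 0: 4096
Level 1: 1024
Level 2: 256
Level 3: 64
Level 4: 16
Level 5: 4
Level 6: 1

The root is level 0 and the size-1 base case is level 6 (the tree spans levels 0 through 6, i.e. 7 levels counting the root), so the depth is the number of divisions: log_4(4096) = 6

The recursion tree depth is log_4(4096) = 6. At each level, the problem size is divided by 4, so it takes 6 divisions to reduce to a base case of size 1. The algorithm makes 4 recursive calls at each level.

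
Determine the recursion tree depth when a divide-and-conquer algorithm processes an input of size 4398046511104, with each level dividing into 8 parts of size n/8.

For divide and conquer with division factor 8:

Problem sizes at each level:
Level 0: 4398046511104
Level 1: 549755813888
Level 2: 68719476736
Level 3: 8589934592
Level 4: 1073741824
Level 5: 134217728
Level 6: 16777216
Level 7: 2097152
Level 8: 262144
Level 9: 32768
Level 10: 4096
Level 11: 512
Level 12: 64
Level 13: 8
Level 14: 1

The root is level 0 and the size-1 base case is level 14 (the tree spans levels 0 through 14, i.e. 15 levels counting the root), so the depth is the number of divisions: log_8(4398046511104) = 14

The recursion tree depth is log_8(4398046511104) = 14. At each level, the problem size is divided by 8, so it takes 14 divisions to reduce to a base case of size 1. The algorithm makes 8 recursive calls at each level.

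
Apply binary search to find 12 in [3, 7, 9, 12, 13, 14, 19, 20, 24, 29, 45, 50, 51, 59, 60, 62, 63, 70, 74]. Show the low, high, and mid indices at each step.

Binary search for 12 in [3, 7, 9, 12, 13, 14, 19, 20, 24, 29, 45, 50, 51, 59, 60, 62, 63, 70, 74]:

lo=0, hi=18, mid=9, arr[mid]=29 -> 29 > 12, search left half
lo=0, hi=8, mid=4, arr[mid]=13 -> 13 > 12, search left half
lo=0, hi=3, mid=1, arr[mid]=7 -> 7 < 12, search right half
lo=2, hi=3, mid=2, arr[mid]=9 -> 9 < 12, search right half
lo=3, hi=3, mid=3, arr[mid]=12 -> Found target at index 3!

Binary search finds 12 at index 3 after 5 comparisons. The search repeatedly halves the search space by comparing with the middle element.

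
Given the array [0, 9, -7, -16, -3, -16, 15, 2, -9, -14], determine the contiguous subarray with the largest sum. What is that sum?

Using Kadane's algorithm on [0, 9, -7, -16, -3, -16, 15, 2, -9, -14]:

Scanning through the array:
Position 1 (value 9): max_ending_here = 9, max_so_far = 9
Position 2 (value -7): max_ending_here = 2, max_so_far = 9
Position 3 (value -16): max_ending_here = -14, max_so_far = 9
Position 4 (value -3): max_ending_here = -3, max_so_far = 9
Position 5 (value -16): max_ending_here = -16, max_so_far = 9
Position 6 (value 15): max_ending_here = 15, max_so_far = 15
Position 7 (value 2): max_ending_here = 17, max_so_far = 17
Position 8 (value -9): max_ending_here = 8, max_so_far = 17
Position 9 (value -14): max_ending_here = -6, max_so_far = 17

Maximum subarray: [15, 2]
Maximum sum: 17

The maximum subarray is [15, 2] with sum 17. This subarray runs from index 6 to index 7.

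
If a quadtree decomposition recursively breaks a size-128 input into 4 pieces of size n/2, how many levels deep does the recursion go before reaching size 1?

For divide and conquer with division factor 2:

Problem sizes at each level:
Level 0: 128
Level 1: 64
Level 2: 32
Level 3: 16
Level 4: 8
Level 5: 4
Level 6: 2
Level 7: 1

The root is level 0 and the size-1 base case is level 7 (the tree spans levels 0 through 7, i.e. 8 levels counting the root), so the depth is the number of divisions: log_2(128) = 7

The recursion tree depth is log_2(128) = 7. At each level, the problem size is divided by 2, so it takes 7 divisions to reduce to a base case of size 1. The algorithm makes 4 recursive calls at each level.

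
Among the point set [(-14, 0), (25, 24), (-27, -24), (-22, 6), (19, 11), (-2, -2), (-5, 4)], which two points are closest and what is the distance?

Computing all pairwise distances among 7 points:

d((-14, 0), (25, 24)) = 45.793
d((-14, 0), (-27, -24)) = 27.2947
d((-14, 0), (-22, 6)) = 10.0
d((-14, 0), (19, 11)) = 34.7851
d((-14, 0), (-2, -2)) = 12.1655
d((-14, 0), (-5, 4)) = 9.8489
d((25, 24), (-27, -24)) = 70.7672
d((25, 24), (-22, 6)) = 50.3289
d((25, 24), (19, 11)) = 14.3178
d((25, 24), (-2, -2)) = 37.4833
d((25, 24), (-5, 4)) = 36.0555
d((-27, -24), (-22, 6)) = 30.4138
d((-27, -24), (19, 11)) = 57.8014
d((-27, -24), (-2, -2)) = 33.3017
d((-27, -24), (-5, 4)) = 35.609
d((-22, 6), (19, 11)) = 41.3038
d((-22, 6), (-2, -2)) = 21.5407
d((-22, 6), (-5, 4)) = 17.1172
d((19, 11), (-2, -2)) = 24.6982
d((19, 11), (-5, 4)) = 25.0
d((-2, -2), (-5, 4)) = 6.7082 <-- minimum

Closest pair: (-2, -2) and (-5, 4) with distance 6.7082

The closest pair is (-2, -2) and (-5, 4) with Euclidean distance 6.7082. For 7 points, brute-force pairwise comparison is shown above. For large n, the divide-and-conquer algorithm (sort by x, recurse on halves, check the dividing strip) achieves O(n log n).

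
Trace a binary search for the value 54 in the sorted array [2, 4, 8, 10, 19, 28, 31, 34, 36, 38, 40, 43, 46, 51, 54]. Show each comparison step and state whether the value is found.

Binary search for 54 in [2, 4, 8, 10, 19, 28, 31, 34, 36, 38, 40, 43, 46, 51, 54]:

lo=0, hi=14, mid=7, arr[mid]=34 -> 34 < 54, search right half
lo=8, hi=14, mid=11, arr[mid]=43 -> 43 < 54, search right half
lo=12, hi=14, mid=13, arr[mid]=51 -> 51 < 54, search right half
lo=14, hi=14, mid=14, arr[mid]=54 -> Found target at index 14!

Binary search finds 54 at index 14 after 4 comparisons. The search repeatedly halves the search space by comparing with the middle element.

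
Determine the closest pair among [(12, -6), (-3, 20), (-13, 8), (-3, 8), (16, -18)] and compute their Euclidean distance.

Computing all pairwise distances among 5 points:

d((12, -6), (-3, 20)) = 30.0167
d((12, -6), (-13, 8)) = 28.6531
d((12, -6), (-3, 8)) = 20.5183
d((12, -6), (16, -18)) = 12.6491
d((-3, 20), (-13, 8)) = 15.6205
d((-3, 20), (-3, 8)) = 12.0
d((-3, 20), (16, -18)) = 42.4853
d((-13, 8), (-3, 8)) = 10.0 <-- minimum
d((-13, 8), (16, -18)) = 38.9487
d((-3, 8), (16, -18)) = 32.2025

Closest pair: (-13, 8) and (-3, 8) with distance 10.0

The closest pair is (-13, 8) and (-3, 8) with Euclidean distance 10.0. For 5 points, brute-force pairwise comparison is shown above. For large n, the divide-and-conquer algorithm (sort by x, recurse on halves, check the dividing strip) achieves O(n log n).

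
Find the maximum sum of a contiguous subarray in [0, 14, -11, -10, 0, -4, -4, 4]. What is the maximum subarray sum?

Using Kadane's algorithm on [0, 14, -11, -10, 0, -4, -4, 4]:

Scanning through the array:
Position 1 (value 14): max_ending_here = 14, max_so_far = 14
Position 2 (value -11): max_ending_here = 3, max_so_far = 14
Position 3 (value -10): max_ending_here = -7, max_so_far = 14
Position 4 (value 0): max_ending_here = 0, max_so_far = 14
Position 5 (value -4): max_ending_here = -4, max_so_far = 14
Position 6 (value -4): max_ending_here = -4, max_so_far = 14
Position 7 (value 4): max_ending_here = 4, max_so_far = 14

Maximum subarray: [0, 14]
Maximum sum: 14

The maximum subarray is [0, 14] with sum 14. This subarray runs from index 0 to index 1.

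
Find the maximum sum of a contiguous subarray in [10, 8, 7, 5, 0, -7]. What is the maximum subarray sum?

Using Kadane's algorithm on [10, 8, 7, 5, 0, -7]:

Scanning through the array:
Position 1 (value 8): max_ending_here = 18, max_so_far = 18
Position 2 (value 7): max_ending_here = 25, max_so_far = 25
Position 3 (value 5): max_ending_here = 30, max_so_far = 30
Position 4 (value 0): max_ending_here = 30, max_so_far = 30
Position 5 (value -7): max_ending_here = 23, max_so_far = 30

Maximum subarray: [10, 8, 7, 5]
Maximum sum: 30

The maximum subarray is [10, 8, 7, 5] with sum 30. This subarray runs from index 0 to index 3.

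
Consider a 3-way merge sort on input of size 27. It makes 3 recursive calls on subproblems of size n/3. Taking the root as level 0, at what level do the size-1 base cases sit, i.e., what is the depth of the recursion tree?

For divide and conquer with division factor 3:

Problem sizes at each level:
Level 0: 27
Level 1: 9
Level 2: 3
Level 3: 1

The root is level 0 and the size-1 base case is level 3 (the tree spans levels 0 through 3, i.e. 4 levels counting the root), so the depth is the number of divisions: log_3(27) = 3

The recursion tree depth is log_3(27) = 3. At each level, the problem size is divided by 3, so it takes 3 divisions to reduce to a base case of size 1. The algorithm makes 3 recursive calls at each level.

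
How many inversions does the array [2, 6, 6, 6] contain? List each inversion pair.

Finding inversions in [2, 6, 6, 6]:


Total inversions: 0

The array has 0 inversions. It is already sorted.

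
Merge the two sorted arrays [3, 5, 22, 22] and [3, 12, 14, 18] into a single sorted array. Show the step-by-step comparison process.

Merging process:

Compare 3 vs 3: take 3 from left. Merged: [3]
Compare 5 vs 3: take 3 from right. Merged: [3, 3]
Compare 5 vs 12: take 5 from left. Merged: [3, 3, 5]
Compare 22 vs 12: take 12 from right. Merged: [3, 3, 5, 12]
Compare 22 vs 14: take 14 from right. Merged: [3, 3, 5, 12, 14]
Compare 22 vs 18: take 18 from right. Merged: [3, 3, 5, 12, 14, 18]
Append remaining from left: [22, 22]. Merged: [3, 3, 5, 12, 14, 18, 22, 22]

Final merged array: [3, 3, 5, 12, 14, 18, 22, 22]
Total comparisons: 6

The merged array is [3, 3, 5, 12, 14, 18, 22, 22], requiring 6 comparisons. The merge step runs in O(n) time where n is the total number of elements.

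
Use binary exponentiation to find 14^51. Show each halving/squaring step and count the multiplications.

Computing 14^51 by squaring (build up from 14^1; each line after the first costs one multiplication):

14^1 = 14
14^2 = (14^1)^2 = 14^2 = 196
14^3 = 14 * 14^2 = 14 * 196 = 2744
14^6 = (14^3)^2 = 2744^2 = 7529536
14^12 = (14^6)^2 = 7529536^2 = 56693912375296
14^24 = (14^12)^2 = 56693912375296^2 = 3214199700417740936751087616
14^25 = 14 * 14^24 = 14 * 3214199700417740936751087616 = 44998795805848373114515226624
14^50 = (14^25)^2 = 44998795805848373114515226624^2 = 2024891623976437135118764865774783290467102632746078437376
14^51 = 14 * 14^50 = 14 * 2024891623976437135118764865774783290467102632746078437376 = 28348482735670119891662708120846966066539436858445098123264

Result: 28348482735670119891662708120846966066539436858445098123264
Multiplications needed: 8 (8 lines after 14^1)

14^51 = 28348482735670119891662708120846966066539436858445098123264. Using exponentiation by squaring, this requires 8 multiplications. The key idea: if the exponent is even, square the half-power; if odd, multiply by the base once.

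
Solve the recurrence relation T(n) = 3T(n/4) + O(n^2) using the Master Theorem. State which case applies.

Master Theorem for T(n) = 3T(n/4) + O(n^2):

a = 3, b = 4, c = 2
log_b(a) = log_4(3) = 0.7925

Case 3: c = 2 > log_4(3) = 0.7925
T(n) = O(n^2) = O(n^2)

For T(n) = 3T(n/4) + O(n^2): log_4(3) = 0.7925. This is Case 3 of the Master Theorem (c > log_b(a), work dominated by root), giving O(n^2).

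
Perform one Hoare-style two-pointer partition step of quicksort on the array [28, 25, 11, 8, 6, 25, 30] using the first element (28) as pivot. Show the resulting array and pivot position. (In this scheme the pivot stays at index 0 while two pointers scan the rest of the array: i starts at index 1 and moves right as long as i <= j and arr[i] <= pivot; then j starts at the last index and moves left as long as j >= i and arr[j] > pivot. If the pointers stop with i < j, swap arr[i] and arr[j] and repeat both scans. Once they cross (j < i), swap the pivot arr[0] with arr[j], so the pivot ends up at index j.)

Hoare-style two-pointer partition with pivot = 28:

Initial array: [28, 25, 11, 8, 6, 25, 30]

Pointers start at i = 1, j = 6.
i ends at 6, j ends at 5: the pointers have crossed (j < i), so scanning stops.

Swap pivot arr[0] with arr[5] to place pivot at position 5: [25, 25, 11, 8, 6, 28, 30]
Pivot position: 5

After partitioning with pivot 28, the array becomes [25, 25, 11, 8, 6, 28, 30]. The pivot is placed at index 5. All elements to the left of the pivot are <= 28, and all elements to the right are > 28.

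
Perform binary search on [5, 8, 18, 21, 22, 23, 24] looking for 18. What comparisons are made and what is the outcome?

Binary search for 18 in [5, 8, 18, 21, 22, 23, 24]:

lo=0, hi=6, mid=3, arr[mid]=21 -> 21 > 18, search left half
lo=0, hi=2, mid=1, arr[mid]=8 -> 8 < 18, search right half
lo=2, hi=2, mid=2, arr[mid]=18 -> Found target at index 2!

Binary search finds 18 at index 2 after 3 comparisons. The search repeatedly halves the search space by comparing with the middle element.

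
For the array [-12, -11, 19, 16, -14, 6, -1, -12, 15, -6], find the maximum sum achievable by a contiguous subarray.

Using Kadane's algorithm on [-12, -11, 19, 16, -14, 6, -1, -12, 15, -6]:

Scanning through the array:
Position 1 (value -11): max_ending_here = -11, max_so_far = -11
Position 2 (value 19): max_ending_here = 19, max_so_far = 19
Position 3 (value 16): max_ending_here = 35, max_so_far = 35
Position 4 (value -14): max_ending_here = 21, max_so_far = 35
Position 5 (value 6): max_ending_here = 27, max_so_far = 35
Position 6 (value -1): max_ending_here = 26, max_so_far = 35
Position 7 (value -12): max_ending_here = 14, max_so_far = 35
Position 8 (value 15): max_ending_here = 29, max_so_far = 35
Position 9 (value -6): max_ending_here = 23, max_so_far = 35

Maximum subarray: [19, 16]
Maximum sum: 35

The maximum subarray is [19, 16] with sum 35. This subarray runs from index 2 to index 3.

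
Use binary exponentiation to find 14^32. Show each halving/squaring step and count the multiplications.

Computing 14^32 by squaring (build up from 14^1; each line after the first costs one multiplication):

14^1 = 14
14^2 = (14^1)^2 = 14^2 = 196
14^4 = (14^2)^2 = 196^2 = 38416
14^8 = (14^4)^2 = 38416^2 = 1475789056
14^16 = (14^8)^2 = 1475789056^2 = 2177953337809371136
14^32 = (14^16)^2 = 2177953337809371136^2 = 4743480741674980702700443299789930496

Result: 4743480741674980702700443299789930496
Multiplications needed: 5 (5 lines after 14^1)

14^32 = 4743480741674980702700443299789930496. Using exponentiation by squaring, this requires 5 multiplications. The key idea: if the exponent is even, square the half-power; if odd, multiply by the base once.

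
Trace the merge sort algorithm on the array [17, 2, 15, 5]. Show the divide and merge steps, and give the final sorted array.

Merge sort trace:

Split: [17, 2, 15, 5] -> [17, 2] and [15, 5]
  Split: [17, 2] -> [17] and [2]
  Merge: [17] + [2] -> [2, 17]
  Split: [15, 5] -> [15] and [5]
  Merge: [15] + [5] -> [5, 15]
Merge: [2, 17] + [5, 15] -> [2, 5, 15, 17]

Final sorted array: [2, 5, 15, 17]

The merge sort proceeds by recursively splitting the array and merging sorted halves.
After all merges, the sorted array is [2, 5, 15, 17].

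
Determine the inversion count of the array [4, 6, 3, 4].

Finding inversions in [4, 6, 3, 4]:

(0, 2): arr[0]=4 > arr[2]=3
(1, 2): arr[1]=6 > arr[2]=3
(1, 3): arr[1]=6 > arr[3]=4

Total inversions: 3

The array has 3 inversion(s): (0,2), (1,2), (1,3). Each pair (i,j) satisfies i < j and arr[i] > arr[j].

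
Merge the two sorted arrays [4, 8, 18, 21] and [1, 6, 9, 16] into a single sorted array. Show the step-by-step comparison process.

Merging process:

Compare 4 vs 1: take 1 from right. Merged: [1]
Compare 4 vs 6: take 4 from left. Merged: [1, 4]
Compare 8 vs 6: take 6 from right. Merged: [1, 4, 6]
Compare 8 vs 9: take 8 from left. Merged: [1, 4, 6, 8]
Compare 18 vs 9: take 9 from right. Merged: [1, 4, 6, 8, 9]
Compare 18 vs 16: take 16 from right. Merged: [1, 4, 6, 8, 9, 16]
Append remaining from left: [18, 21]. Merged: [1, 4, 6, 8, 9, 16, 18, 21]

Final merged array: [1, 4, 6, 8, 9, 16, 18, 21]
Total comparisons: 6

The merged array is [1, 4, 6, 8, 9, 16, 18, 21], requiring 6 comparisons. The merge step runs in O(n) time where n is the total number of elements.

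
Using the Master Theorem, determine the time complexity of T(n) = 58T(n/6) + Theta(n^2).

Master Theorem for T(n) = 58T(n/6) + O(n^2):

a = 58, b = 6, c = 2
log_b(a) = log_6(58) = 2.2662

Case 1: c = 2 < log_6(58) = 2.2662
T(n) = O(n^(log_6 58))

For T(n) = 58T(n/6) + O(n^2): log_6(58) = 2.2662. This is Case 1 of the Master Theorem (c < log_b(a), work dominated by leaves), giving O(n^(log_6 58)).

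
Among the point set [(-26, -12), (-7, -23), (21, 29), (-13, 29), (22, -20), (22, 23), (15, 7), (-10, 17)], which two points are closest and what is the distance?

Computing all pairwise distances among 8 points:

d((-26, -12), (-7, -23)) = 21.9545
d((-26, -12), (21, 29)) = 62.3699
d((-26, -12), (-13, 29)) = 43.0116
d((-26, -12), (22, -20)) = 48.6621
d((-26, -12), (22, 23)) = 59.4054
d((-26, -12), (15, 7)) = 45.1885
d((-26, -12), (-10, 17)) = 33.121
d((-7, -23), (21, 29)) = 59.0593
d((-7, -23), (-13, 29)) = 52.345
d((-7, -23), (22, -20)) = 29.1548
d((-7, -23), (22, 23)) = 54.3783
d((-7, -23), (15, 7)) = 37.2022
d((-7, -23), (-10, 17)) = 40.1123
d((21, 29), (-13, 29)) = 34.0
d((21, 29), (22, -20)) = 49.0102
d((21, 29), (22, 23)) = 6.0828 <-- minimum
d((21, 29), (15, 7)) = 22.8035
d((21, 29), (-10, 17)) = 33.2415
d((-13, 29), (22, -20)) = 60.2163
d((-13, 29), (22, 23)) = 35.5106
d((-13, 29), (15, 7)) = 35.609
d((-13, 29), (-10, 17)) = 12.3693
d((22, -20), (22, 23)) = 43.0
d((22, -20), (15, 7)) = 27.8927
d((22, -20), (-10, 17)) = 48.9183
d((22, 23), (15, 7)) = 17.4642
d((22, 23), (-10, 17)) = 32.5576
d((15, 7), (-10, 17)) = 26.9258

Closest pair: (21, 29) and (22, 23) with distance 6.0828

The closest pair is (21, 29) and (22, 23) with Euclidean distance 6.0828. For 8 points, brute-force pairwise comparison is shown above. For large n, the divide-and-conquer algorithm (sort by x, recurse on halves, check the dividing strip) achieves O(n log n).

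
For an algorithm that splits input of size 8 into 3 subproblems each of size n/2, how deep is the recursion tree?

For divide and conquer with division factor 2:

Problem sizes at each level:
Level 0: 8
Level 1: 4
Level 2: 2
Level 3: 1

The root is level 0 and the size-1 base case is level 3 (the tree spans levels 0 through 3, i.e. 4 levels counting the root), so the depth is the number of divisions: log_2(8) = 3

The recursion tree depth is log_2(8) = 3. At each level, the problem size is divided by 2, so it takes 3 divisions to reduce to a base case of size 1. The algorithm makes 3 recursive calls at each level.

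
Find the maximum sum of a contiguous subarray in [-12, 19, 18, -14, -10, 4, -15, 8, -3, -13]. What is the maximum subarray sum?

Using Kadane's algorithm on [-12, 19, 18, -14, -10, 4, -15, 8, -3, -13]:

Scanning through the array:
Position 1 (value 19): max_ending_here = 19, max_so_far = 19
Position 2 (value 18): max_ending_here = 37, max_so_far = 37
Position 3 (value -14): max_ending_here = 23, max_so_far = 37
Position 4 (value -10): max_ending_here = 13, max_so_far = 37
Position 5 (value 4): max_ending_here = 17, max_so_far = 37
Position 6 (value -15): max_ending_here = 2, max_so_far = 37
Position 7 (value 8): max_ending_here = 10, max_so_far = 37
Position 8 (value -3): max_ending_here = 7, max_so_far = 37
Position 9 (value -13): max_ending_here = -6, max_so_far = 37

Maximum subarray: [19, 18]
Maximum sum: 37

The maximum subarray is [19, 18] with sum 37. This subarray runs from index 1 to index 2.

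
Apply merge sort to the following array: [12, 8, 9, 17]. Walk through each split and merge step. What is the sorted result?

Merge sort trace:

Split: [12, 8, 9, 17] -> [12, 8] and [9, 17]
  Split: [12, 8] -> [12] and [8]
  Merge: [12] + [8] -> [8, 12]
  Split: [9, 17] -> [9] and [17]
  Merge: [9] + [17] -> [9, 17]
Merge: [8, 12] + [9, 17] -> [8, 9, 12, 17]

Final sorted array: [8, 9, 12, 17]

The merge sort proceeds by recursively splitting the array and merging sorted halves.
After all merges, the sorted array is [8, 9, 12, 17].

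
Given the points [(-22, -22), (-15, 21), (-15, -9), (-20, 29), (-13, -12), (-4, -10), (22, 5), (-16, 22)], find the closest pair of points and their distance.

Computing all pairwise distances among 8 points:

d((-22, -22), (-15, 21)) = 43.566
d((-22, -22), (-15, -9)) = 14.7648
d((-22, -22), (-20, 29)) = 51.0392
d((-22, -22), (-13, -12)) = 13.4536
d((-22, -22), (-4, -10)) = 21.6333
d((-22, -22), (22, 5)) = 51.6236
d((-22, -22), (-16, 22)) = 44.4072
d((-15, 21), (-15, -9)) = 30.0
d((-15, 21), (-20, 29)) = 9.434
d((-15, 21), (-13, -12)) = 33.0606
d((-15, 21), (-4, -10)) = 32.8938
d((-15, 21), (22, 5)) = 40.3113
d((-15, 21), (-16, 22)) = 1.4142 <-- minimum
d((-15, -9), (-20, 29)) = 38.3275
d((-15, -9), (-13, -12)) = 3.6056
d((-15, -9), (-4, -10)) = 11.0454
d((-15, -9), (22, 5)) = 39.5601
d((-15, -9), (-16, 22)) = 31.0161
d((-20, 29), (-13, -12)) = 41.5933
d((-20, 29), (-4, -10)) = 42.1545
d((-20, 29), (22, 5)) = 48.3735
d((-20, 29), (-16, 22)) = 8.0623
d((-13, -12), (-4, -10)) = 9.2195
d((-13, -12), (22, 5)) = 38.9102
d((-13, -12), (-16, 22)) = 34.1321
d((-4, -10), (22, 5)) = 30.0167
d((-4, -10), (-16, 22)) = 34.176
d((22, 5), (-16, 22)) = 41.6293

Closest pair: (-15, 21) and (-16, 22) with distance 1.4142

The closest pair is (-15, 21) and (-16, 22) with Euclidean distance 1.4142. For 8 points, brute-force pairwise comparison is shown above. For large n, the divide-and-conquer algorithm (sort by x, recurse on halves, check the dividing strip) achieves O(n log n).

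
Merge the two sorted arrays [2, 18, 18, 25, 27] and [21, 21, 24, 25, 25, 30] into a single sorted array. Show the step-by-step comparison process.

Merging process:

Compare 2 vs 21: take 2 from left. Merged: [2]
Compare 18 vs 21: take 18 from left. Merged: [2, 18]
Compare 18 vs 21: take 18 from left. Merged: [2, 18, 18]
Compare 25 vs 21: take 21 from right. Merged: [2, 18, 18, 21]
Compare 25 vs 21: take 21 from right. Merged: [2, 18, 18, 21, 21]
Compare 25 vs 24: take 24 from right. Merged: [2, 18, 18, 21, 21, 24]
Compare 25 vs 25: take 25 from left. Merged: [2, 18, 18, 21, 21, 24, 25]
Compare 27 vs 25: take 25 from right. Merged: [2, 18, 18, 21, 21, 24, 25, 25]
Compare 27 vs 25: take 25 from right. Merged: [2, 18, 18, 21, 21, 24, 25, 25, 25]
Compare 27 vs 30: take 27 from left. Merged: [2, 18, 18, 21, 21, 24, 25, 25, 25, 27]
Append remaining from right: [30]. Merged: [2, 18, 18, 21, 21, 24, 25, 25, 25, 27, 30]

Final merged array: [2, 18, 18, 21, 21, 24, 25, 25, 25, 27, 30]
Total comparisons: 10

The merged array is [2, 18, 18, 21, 21, 24, 25, 25, 25, 27, 30], requiring 10 comparisons. The merge step runs in O(n) time where n is the total number of elements.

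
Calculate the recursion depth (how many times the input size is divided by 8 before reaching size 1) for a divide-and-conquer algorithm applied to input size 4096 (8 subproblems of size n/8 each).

For divide and conquer with division factor 8:

Problem sizes at each level:
Level 0: 4096
Level 1: 512
Level 2: 64
Level 3: 8
Level 4: 1

The root is level 0 and the size-1 base case is level 4 (the tree spans levels 0 through 4, i.e. 5 levels counting the root), so the depth is the number of divisions: log_8(4096) = 4

The recursion tree depth is log_8(4096) = 4. At each level, the problem size is divided by 8, so it takes 4 divisions to reduce to a base case of size 1. The algorithm makes 8 recursive calls at each level.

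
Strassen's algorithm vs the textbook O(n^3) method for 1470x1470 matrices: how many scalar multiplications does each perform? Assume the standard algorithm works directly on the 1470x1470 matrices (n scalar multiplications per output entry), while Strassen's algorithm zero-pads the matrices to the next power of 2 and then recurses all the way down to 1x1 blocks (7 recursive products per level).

Matrix multiplication for 1470x1470 matrices:

Strassen's algorithm requires power-of-2 dimensions. Pad 1470x1470 to 2048x2048 (next power of 2).

Standard algorithm: 1470^3 = 3176523000 multiplications
Strassen's algorithm: 7^(log2(2048)) = 7^11 = 1977326743 multiplications
Savings: 3176523000 - 1977326743 = 1199196257 multiplications

Standard: 3176523000 multiplications (1470^3). Strassen: 1977326743 multiplications (7^11, after padding to 2048x2048). Strassen reduces 8 recursive multiplications to 7 at each level.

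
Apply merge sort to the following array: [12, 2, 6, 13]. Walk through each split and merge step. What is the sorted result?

Merge sort trace:

Split: [12, 2, 6, 13] -> [12, 2] and [6, 13]
  Split: [12, 2] -> [12] and [2]
  Merge: [12] + [2] -> [2, 12]
  Split: [6, 13] -> [6] and [13]
  Merge: [6] + [13] -> [6, 13]
Merge: [2, 12] + [6, 13] -> [2, 6, 12, 13]

Final sorted array: [2, 6, 12, 13]

The merge sort proceeds by recursively splitting the array and merging sorted halves.
After all merges, the sorted array is [2, 6, 12, 13].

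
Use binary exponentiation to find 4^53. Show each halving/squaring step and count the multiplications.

Computing 4^53 by squaring (build up from 4^1; each line after the first costs one multiplication):

4^1 = 4
4^2 = (4^1)^2 = 4^2 = 16
4^3 = 4 * 4^2 = 4 * 16 = 64
4^6 = (4^3)^2 = 64^2 = 4096
4^12 = (4^6)^2 = 4096^2 = 16777216
4^13 = 4 * 4^12 = 4 * 16777216 = 67108864
4^26 = (4^13)^2 = 67108864^2 = 4503599627370496
4^52 = (4^26)^2 = 4503599627370496^2 = 20282409603651670423947251286016
4^53 = 4 * 4^52 = 4 * 20282409603651670423947251286016 = 81129638414606681695789005144064

Result: 81129638414606681695789005144064
Multiplications needed: 8 (8 lines after 4^1)

4^53 = 81129638414606681695789005144064. Using exponentiation by squaring, this requires 8 multiplications. The key idea: if the exponent is even, square the half-power; if odd, multiply by the base once.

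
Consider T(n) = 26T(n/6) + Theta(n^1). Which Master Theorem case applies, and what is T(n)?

Master Theorem for T(n) = 26T(n/6) + O(n^1):

a = 26, b = 6, c = 1
log_b(a) = log_6(26) = 1.8184

Case 1: c = 1 < log_6(26) = 1.8184
T(n) = O(n^(log_6 26))

For T(n) = 26T(n/6) + O(n^1): log_6(26) = 1.8184. This is Case 1 of the Master Theorem (c < log_b(a), work dominated by leaves), giving O(n^(log_6 26)).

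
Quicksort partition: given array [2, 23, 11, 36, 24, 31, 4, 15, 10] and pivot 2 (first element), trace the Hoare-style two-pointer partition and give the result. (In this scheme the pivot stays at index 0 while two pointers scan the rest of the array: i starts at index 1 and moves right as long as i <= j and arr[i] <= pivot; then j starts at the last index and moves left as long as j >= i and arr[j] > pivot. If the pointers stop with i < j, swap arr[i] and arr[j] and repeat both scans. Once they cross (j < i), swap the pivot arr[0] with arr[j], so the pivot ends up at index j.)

Hoare-style two-pointer partition with pivot = 2:

Initial array: [2, 23, 11, 36, 24, 31, 4, 15, 10]

Pointers start at i = 1, j = 8.
i ends at 1, j ends at 0: the pointers have crossed (j < i), so scanning stops.

j = 0, so swapping arr[0] with arr[j] leaves the pivot at position 0: [2, 23, 11, 36, 24, 31, 4, 15, 10]
Pivot position: 0

After partitioning with pivot 2, the array becomes [2, 23, 11, 36, 24, 31, 4, 15, 10]. The pivot is placed at index 0. All elements to the left of the pivot are <= 2, and all elements to the right are > 2.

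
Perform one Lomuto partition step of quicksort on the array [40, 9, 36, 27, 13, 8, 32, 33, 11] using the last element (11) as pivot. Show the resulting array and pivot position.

Lomuto partition with pivot = 11:

Initial array: [40, 9, 36, 27, 13, 8, 32, 33, 11]

arr[0]=40 > 11: no swap
arr[1]=9 <= 11: swap with position 0, array becomes [9, 40, 36, 27, 13, 8, 32, 33, 11]
arr[2]=36 > 11: no swap
arr[3]=27 > 11: no swap
arr[4]=13 > 11: no swap
arr[5]=8 <= 11: swap with position 1, array becomes [9, 8, 36, 27, 13, 40, 32, 33, 11]
arr[6]=32 > 11: no swap
arr[7]=33 > 11: no swap

Place pivot at position 2: [9, 8, 11, 27, 13, 40, 32, 33, 36]
Pivot position: 2

After partitioning with pivot 11, the array becomes [9, 8, 11, 27, 13, 40, 32, 33, 36]. The pivot is placed at index 2. All elements to the left of the pivot are <= 11, and all elements to the right are > 11.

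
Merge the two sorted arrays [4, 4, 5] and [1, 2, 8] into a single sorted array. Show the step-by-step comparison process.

Merging process:

Compare 4 vs 1: take 1 from right. Merged: [1]
Compare 4 vs 2: take 2 from right. Merged: [1, 2]
Compare 4 vs 8: take 4 from left. Merged: [1, 2, 4]
Compare 4 vs 8: take 4 from left. Merged: [1, 2, 4, 4]
Compare 5 vs 8: take 5 from left. Merged: [1, 2, 4, 4, 5]
Append remaining from right: [8]. Merged: [1, 2, 4, 4, 5, 8]

Final merged array: [1, 2, 4, 4, 5, 8]
Total comparisons: 5

The merged array is [1, 2, 4, 4, 5, 8], requiring 5 comparisons. The merge step runs in O(n) time where n is the total number of elements.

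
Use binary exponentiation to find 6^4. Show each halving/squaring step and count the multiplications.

Computing 6^4 by squaring (build up from 6^1; each line after the first costs one multiplication):

6^1 = 6
6^2 = (6^1)^2 = 6^2 = 36
6^4 = (6^2)^2 = 36^2 = 1296

Result: 1296
Multiplications needed: 2 (2 lines after 6^1)

6^4 = 1296. Using exponentiation by squaring, this requires 2 multiplications. The key idea: if the exponent is even, square the half-power; if odd, multiply by the base once.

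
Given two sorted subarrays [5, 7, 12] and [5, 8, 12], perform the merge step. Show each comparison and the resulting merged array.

Merging process:

Compare 5 vs 5: take 5 from left. Merged: [5]
Compare 7 vs 5: take 5 from right. Merged: [5, 5]
Compare 7 vs 8: take 7 from left. Merged: [5, 5, 7]
Compare 12 vs 8: take 8 from right. Merged: [5, 5, 7, 8]
Compare 12 vs 12: take 12 from left. Merged: [5, 5, 7, 8, 12]
Append remaining from right: [12]. Merged: [5, 5, 7, 8, 12, 12]

Final merged array: [5, 5, 7, 8, 12, 12]
Total comparisons: 5

The merged array is [5, 5, 7, 8, 12, 12], requiring 5 comparisons. The merge step runs in O(n) time where n is the total number of elements.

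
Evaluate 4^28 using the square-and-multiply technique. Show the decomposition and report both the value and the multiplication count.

Computing 4^28 by squaring (build up from 4^1; each line after the first costs one multiplication):

4^1 = 4
4^2 = (4^1)^2 = 4^2 = 16
4^3 = 4 * 4^2 = 4 * 16 = 64
4^6 = (4^3)^2 = 64^2 = 4096
4^7 = 4 * 4^6 = 4 * 4096 = 16384
4^14 = (4^7)^2 = 16384^2 = 268435456
4^28 = (4^14)^2 = 268435456^2 = 72057594037927936

Result: 72057594037927936
Multiplications needed: 6 (6 lines after 4^1)

4^28 = 72057594037927936. Using exponentiation by squaring, this requires 6 multiplications. The key idea: if the exponent is even, square the half-power; if odd, multiply by the base once.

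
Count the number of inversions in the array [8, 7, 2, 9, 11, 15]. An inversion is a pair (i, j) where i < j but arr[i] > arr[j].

Finding inversions in [8, 7, 2, 9, 11, 15]:

(0, 1): arr[0]=8 > arr[1]=7
(0, 2): arr[0]=8 > arr[2]=2
(1, 2): arr[1]=7 > arr[2]=2

Total inversions: 3

The array has 3 inversion(s): (0,1), (0,2), (1,2). Each pair (i,j) satisfies i < j and arr[i] > arr[j].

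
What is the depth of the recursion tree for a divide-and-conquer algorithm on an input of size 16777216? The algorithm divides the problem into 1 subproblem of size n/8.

For divide and conquer with division factor 8:

Problem sizes at each level:
Level 0: 16777216
Level 1: 2097152
Level 2: 262144
Level 3: 32768
Level 4: 4096
Level 5: 512
Level 6: 64
Level 7: 8
Level 8: 1

The root is level 0 and the size-1 base case is level 8 (the tree spans levels 0 through 8, i.e. 9 levels counting the root), so the depth is the number of divisions: log_8(16777216) = 8

The recursion tree depth is log_8(16777216) = 8. At each level, the problem size is divided by 8, so it takes 8 divisions to reduce to a base case of size 1. The algorithm makes 1 recursive call at each level.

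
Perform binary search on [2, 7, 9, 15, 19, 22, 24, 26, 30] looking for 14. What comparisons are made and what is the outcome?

Binary search for 14 in [2, 7, 9, 15, 19, 22, 24, 26, 30]:

lo=0, hi=8, mid=4, arr[mid]=19 -> 19 > 14, search left half
lo=0, hi=3, mid=1, arr[mid]=7 -> 7 < 14, search right half
lo=2, hi=3, mid=2, arr[mid]=9 -> 9 < 14, search right half
lo=3, hi=3, mid=3, arr[mid]=15 -> 15 > 14, search left half
lo=3 > hi=2, target 14 not found

Binary search determines that 14 is not in the array after 4 comparisons. The search space was exhausted without finding the target.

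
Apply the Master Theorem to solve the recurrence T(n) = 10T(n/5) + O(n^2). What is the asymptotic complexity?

Master Theorem for T(n) = 10T(n/5) + O(n^2):

a = 10, b = 5, c = 2
log_b(a) = log_5(10) = 1.4307

Case 3: c = 2 > log_5(10) = 1.4307
T(n) = O(n^2) = O(n^2)

For T(n) = 10T(n/5) + O(n^2): log_5(10) = 1.4307. This is Case 3 of the Master Theorem (c > log_b(a), work dominated by root), giving O(n^2).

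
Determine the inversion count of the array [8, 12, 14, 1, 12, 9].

Finding inversions in [8, 12, 14, 1, 12, 9]:

(0, 3): arr[0]=8 > arr[3]=1
(1, 3): arr[1]=12 > arr[3]=1
(1, 5): arr[1]=12 > arr[5]=9
(2, 3): arr[2]=14 > arr[3]=1
(2, 4): arr[2]=14 > arr[4]=12
(2, 5): arr[2]=14 > arr[5]=9
(4, 5): arr[4]=12 > arr[5]=9

Total inversions: 7

The array has 7 inversion(s): (0,3), (1,3), (1,5), (2,3), (2,4), (2,5), (4,5). Each pair (i,j) satisfies i < j and arr[i] > arr[j].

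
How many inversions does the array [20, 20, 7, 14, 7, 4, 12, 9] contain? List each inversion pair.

Finding inversions in [20, 20, 7, 14, 7, 4, 12, 9]:

(0, 2): arr[0]=20 > arr[2]=7
(0, 3): arr[0]=20 > arr[3]=14
(0, 4): arr[0]=20 > arr[4]=7
(0, 5): arr[0]=20 > arr[5]=4
(0, 6): arr[0]=20 > arr[6]=12
(0, 7): arr[0]=20 > arr[7]=9
(1, 2): arr[1]=20 > arr[2]=7
(1, 3): arr[1]=20 > arr[3]=14
(1, 4): arr[1]=20 > arr[4]=7
(1, 5): arr[1]=20 > arr[5]=4
(1, 6): arr[1]=20 > arr[6]=12
(1, 7): arr[1]=20 > arr[7]=9
(2, 5): arr[2]=7 > arr[5]=4
(3, 4): arr[3]=14 > arr[4]=7
(3, 5): arr[3]=14 > arr[5]=4
(3, 6): arr[3]=14 > arr[6]=12
(3, 7): arr[3]=14 > arr[7]=9
(4, 5): arr[4]=7 > arr[5]=4
(6, 7): arr[6]=12 > arr[7]=9

Total inversions: 19

The array has 19 inversion(s): (0,2), (0,3), (0,4), (0,5), (0,6), (0,7), (1,2), (1,3), (1,4), (1,5), (1,6), (1,7), (2,5), (3,4), (3,5), (3,6), (3,7), (4,5), (6,7). Each pair (i,j) satisfies i < j and arr[i] > arr[j].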